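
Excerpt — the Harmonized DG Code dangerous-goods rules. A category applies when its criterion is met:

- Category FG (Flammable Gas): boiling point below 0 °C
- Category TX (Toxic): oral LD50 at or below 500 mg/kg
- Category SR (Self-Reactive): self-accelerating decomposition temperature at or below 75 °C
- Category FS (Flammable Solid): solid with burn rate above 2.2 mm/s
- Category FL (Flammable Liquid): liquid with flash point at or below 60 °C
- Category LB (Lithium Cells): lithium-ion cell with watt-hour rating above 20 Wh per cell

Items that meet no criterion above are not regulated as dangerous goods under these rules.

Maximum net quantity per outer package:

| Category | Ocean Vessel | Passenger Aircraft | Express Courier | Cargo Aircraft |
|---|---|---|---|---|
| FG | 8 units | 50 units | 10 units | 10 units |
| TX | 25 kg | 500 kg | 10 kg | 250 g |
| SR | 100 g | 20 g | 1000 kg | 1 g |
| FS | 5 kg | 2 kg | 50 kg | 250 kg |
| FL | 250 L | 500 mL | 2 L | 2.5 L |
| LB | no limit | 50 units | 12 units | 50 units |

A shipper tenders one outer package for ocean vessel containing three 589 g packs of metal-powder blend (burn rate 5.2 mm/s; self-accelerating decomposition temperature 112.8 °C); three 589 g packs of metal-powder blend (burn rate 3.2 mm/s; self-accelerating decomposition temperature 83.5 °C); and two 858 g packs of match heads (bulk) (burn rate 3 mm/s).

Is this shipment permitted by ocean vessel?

No

Metal-powder blend: burn rate 5.2 mm/s > 2.2 mm/s → Category FS (Flammable Solid).
Burn rate 3.2 mm/s meets the Category FS criterion (Flammable Solid), so the metal-powder blend is Category FS.
With burn rate 3 mm/s (> 2.2 mm/s), the match heads (bulk) fall in Category FS.
Total Category FS: (three 589 g packs = 1.767 kg) + (three 589 g packs = 1.767 kg) + (two 858 g packs = 1.716 kg) = 5.25 kg.
5.25 kg exceeds the ocean vessel limit of 5 kg for Category FS.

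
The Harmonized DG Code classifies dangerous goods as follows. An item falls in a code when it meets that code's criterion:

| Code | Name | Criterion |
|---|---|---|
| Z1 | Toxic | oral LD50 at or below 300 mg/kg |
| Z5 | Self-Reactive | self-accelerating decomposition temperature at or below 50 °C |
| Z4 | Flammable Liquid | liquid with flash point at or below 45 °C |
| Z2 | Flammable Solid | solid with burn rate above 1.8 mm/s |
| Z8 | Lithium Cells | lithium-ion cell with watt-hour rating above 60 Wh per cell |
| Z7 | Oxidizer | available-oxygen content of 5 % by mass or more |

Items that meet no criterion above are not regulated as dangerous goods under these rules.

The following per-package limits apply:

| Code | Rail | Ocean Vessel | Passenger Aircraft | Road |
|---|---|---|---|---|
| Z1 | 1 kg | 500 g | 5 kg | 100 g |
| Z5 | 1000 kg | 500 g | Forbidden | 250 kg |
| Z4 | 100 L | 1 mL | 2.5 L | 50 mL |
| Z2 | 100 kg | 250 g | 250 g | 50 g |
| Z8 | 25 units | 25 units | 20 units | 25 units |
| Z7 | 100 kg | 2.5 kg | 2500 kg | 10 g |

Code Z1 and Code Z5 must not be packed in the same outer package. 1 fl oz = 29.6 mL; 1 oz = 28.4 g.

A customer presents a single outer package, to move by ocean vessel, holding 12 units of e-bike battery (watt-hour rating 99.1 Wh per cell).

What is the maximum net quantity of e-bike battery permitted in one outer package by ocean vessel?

25 units

Watt-hour rating 99.1 Wh per cell meets the Code Z8 criterion (Lithium Cells), so the e-bike battery is Code Z8.
The ocean vessel limit for Code Z8 is 25 units.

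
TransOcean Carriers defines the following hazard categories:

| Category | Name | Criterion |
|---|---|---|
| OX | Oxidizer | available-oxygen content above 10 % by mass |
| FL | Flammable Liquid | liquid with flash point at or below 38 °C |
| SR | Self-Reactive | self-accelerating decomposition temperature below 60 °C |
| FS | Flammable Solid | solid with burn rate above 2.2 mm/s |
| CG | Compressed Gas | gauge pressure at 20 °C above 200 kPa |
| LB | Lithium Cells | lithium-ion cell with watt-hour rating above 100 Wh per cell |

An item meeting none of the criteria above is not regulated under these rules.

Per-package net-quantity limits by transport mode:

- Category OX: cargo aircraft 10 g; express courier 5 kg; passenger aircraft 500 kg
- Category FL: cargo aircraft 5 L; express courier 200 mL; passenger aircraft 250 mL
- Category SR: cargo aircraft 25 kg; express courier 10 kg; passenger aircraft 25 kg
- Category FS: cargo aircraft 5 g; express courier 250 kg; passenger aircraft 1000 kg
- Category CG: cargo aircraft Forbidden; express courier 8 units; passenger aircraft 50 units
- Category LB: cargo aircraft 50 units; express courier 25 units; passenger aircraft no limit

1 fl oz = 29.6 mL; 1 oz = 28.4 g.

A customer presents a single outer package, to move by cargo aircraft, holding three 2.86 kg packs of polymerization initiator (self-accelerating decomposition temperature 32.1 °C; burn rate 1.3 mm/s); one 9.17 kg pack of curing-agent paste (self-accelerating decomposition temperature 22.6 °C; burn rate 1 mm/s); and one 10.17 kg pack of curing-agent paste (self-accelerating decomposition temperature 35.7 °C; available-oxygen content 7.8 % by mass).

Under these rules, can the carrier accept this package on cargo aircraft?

With self-accelerating decomposition temperature 32.1 °C (< 60 °C), the polymerization initiator falls in Category SR.
With self-accelerating decomposition temperature 22.6 °C (< 60 °C), the curing-agent paste falls in Category SR.
Curing-agent paste: self-accelerating decomposition temperature 35.7 °C < 60 °C → Category SR (Self-Reactive).
Category SR net quantity: (three 2.86 kg packs = 8.58 kg) + 9.17 kg + 10.17 kg = 27.92 kg.
27.92 kg > 25 kg (cargo aircraft limit, Category SR) — over the limit.

No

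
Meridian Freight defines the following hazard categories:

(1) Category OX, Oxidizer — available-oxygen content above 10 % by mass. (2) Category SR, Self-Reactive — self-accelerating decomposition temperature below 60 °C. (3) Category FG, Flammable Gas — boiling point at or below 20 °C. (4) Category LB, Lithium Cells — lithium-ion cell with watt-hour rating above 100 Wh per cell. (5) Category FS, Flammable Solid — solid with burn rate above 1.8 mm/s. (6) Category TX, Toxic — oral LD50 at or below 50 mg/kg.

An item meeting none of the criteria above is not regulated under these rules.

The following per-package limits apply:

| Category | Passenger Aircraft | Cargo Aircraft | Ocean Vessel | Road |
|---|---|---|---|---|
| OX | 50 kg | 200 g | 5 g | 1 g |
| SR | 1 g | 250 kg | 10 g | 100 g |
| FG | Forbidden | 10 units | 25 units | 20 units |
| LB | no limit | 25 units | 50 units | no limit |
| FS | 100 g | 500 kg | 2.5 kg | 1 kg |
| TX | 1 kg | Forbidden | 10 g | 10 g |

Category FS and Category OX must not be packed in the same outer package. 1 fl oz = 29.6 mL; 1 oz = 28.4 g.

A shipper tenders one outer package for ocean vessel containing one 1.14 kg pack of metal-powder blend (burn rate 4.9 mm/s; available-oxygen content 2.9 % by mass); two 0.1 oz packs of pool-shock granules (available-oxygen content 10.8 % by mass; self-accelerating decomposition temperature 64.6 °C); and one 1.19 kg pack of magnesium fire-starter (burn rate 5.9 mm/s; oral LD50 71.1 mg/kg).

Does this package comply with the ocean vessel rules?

Burn rate 4.9 mm/s meets the Category FS criterion (Flammable Solid), so the metal-powder blend is Category FS.
Pool-shock granules: available-oxygen content 10.8 % by mass > 10 % by mass → Category OX (Oxidizer).
Magnesium fire-starter: burn rate 5.9 mm/s > 1.8 mm/s → Category FS (Flammable Solid).
Total Category FS: 1.14 kg + 1.19 kg = 2.33 kg.
2.33 kg is within the ocean vessel limit of 2.5 kg for Category FS.
Category OX quantity: two 0.1 oz packs = 5.68 g.
That exceeds the Category OX ocean vessel limit of 5 g.
Category FS and Category OX may not share an outer package.

No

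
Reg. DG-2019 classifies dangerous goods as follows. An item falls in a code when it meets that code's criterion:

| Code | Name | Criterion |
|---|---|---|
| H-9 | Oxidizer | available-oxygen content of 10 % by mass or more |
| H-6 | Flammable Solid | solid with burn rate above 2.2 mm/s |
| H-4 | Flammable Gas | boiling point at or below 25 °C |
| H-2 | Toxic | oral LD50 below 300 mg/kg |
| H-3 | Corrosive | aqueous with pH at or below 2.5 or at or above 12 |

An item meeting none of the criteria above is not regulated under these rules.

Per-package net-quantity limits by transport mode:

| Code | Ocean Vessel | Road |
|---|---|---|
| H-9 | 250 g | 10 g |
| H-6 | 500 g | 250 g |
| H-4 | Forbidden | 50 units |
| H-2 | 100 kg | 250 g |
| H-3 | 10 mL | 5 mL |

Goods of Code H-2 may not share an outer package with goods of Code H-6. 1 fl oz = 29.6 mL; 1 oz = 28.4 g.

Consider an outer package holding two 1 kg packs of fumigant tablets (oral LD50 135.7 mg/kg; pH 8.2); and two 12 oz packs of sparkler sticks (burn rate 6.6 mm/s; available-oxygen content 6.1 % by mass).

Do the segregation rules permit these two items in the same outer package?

Fumigant tablets: oral LD50 135.7 mg/kg < 300 mg/kg → Code H-2 (Toxic).
Sparkler sticks: burn rate 6.6 mm/s > 2.2 mm/s → Code H-6 (Flammable Solid).
Code H-2 and Code H-6 may not share an outer package.

No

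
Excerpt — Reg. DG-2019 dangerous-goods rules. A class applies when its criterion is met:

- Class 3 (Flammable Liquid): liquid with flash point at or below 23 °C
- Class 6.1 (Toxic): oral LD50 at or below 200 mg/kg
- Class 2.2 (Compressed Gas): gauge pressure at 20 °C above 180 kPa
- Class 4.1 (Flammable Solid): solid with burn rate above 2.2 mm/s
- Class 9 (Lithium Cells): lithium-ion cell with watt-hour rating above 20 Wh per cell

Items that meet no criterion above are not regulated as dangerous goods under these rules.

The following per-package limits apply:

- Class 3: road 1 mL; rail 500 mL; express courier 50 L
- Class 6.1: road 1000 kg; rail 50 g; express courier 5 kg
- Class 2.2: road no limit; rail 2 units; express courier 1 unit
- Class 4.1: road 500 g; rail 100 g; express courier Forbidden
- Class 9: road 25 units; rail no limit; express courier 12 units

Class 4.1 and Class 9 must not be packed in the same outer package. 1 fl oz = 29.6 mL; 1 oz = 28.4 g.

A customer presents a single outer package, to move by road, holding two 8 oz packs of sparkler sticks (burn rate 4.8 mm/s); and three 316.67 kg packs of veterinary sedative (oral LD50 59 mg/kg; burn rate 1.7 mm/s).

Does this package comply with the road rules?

Sparkler sticks: burn rate 4.8 mm/s > 2.2 mm/s → Class 4.1 (Flammable Solid).
With oral LD50 59 mg/kg (≤ 200 mg/kg), the veterinary sedative falls in Class 6.1.
Class 4.1 quantity: two 8 oz packs = 454.4 g.
That is within the Class 4.1 road limit of 500 g.
Class 6.1 quantity: three 316.67 kg packs = 950.01 kg.
950.01 kg ≤ 1000 kg (road limit, Class 6.1) — within limit.
The segregation rule (Class 4.1 with Class 9) does not apply to Class 4.1 with Class 6.1.
Every hazard class is within its road limit and no segregation rule is violated.

Yes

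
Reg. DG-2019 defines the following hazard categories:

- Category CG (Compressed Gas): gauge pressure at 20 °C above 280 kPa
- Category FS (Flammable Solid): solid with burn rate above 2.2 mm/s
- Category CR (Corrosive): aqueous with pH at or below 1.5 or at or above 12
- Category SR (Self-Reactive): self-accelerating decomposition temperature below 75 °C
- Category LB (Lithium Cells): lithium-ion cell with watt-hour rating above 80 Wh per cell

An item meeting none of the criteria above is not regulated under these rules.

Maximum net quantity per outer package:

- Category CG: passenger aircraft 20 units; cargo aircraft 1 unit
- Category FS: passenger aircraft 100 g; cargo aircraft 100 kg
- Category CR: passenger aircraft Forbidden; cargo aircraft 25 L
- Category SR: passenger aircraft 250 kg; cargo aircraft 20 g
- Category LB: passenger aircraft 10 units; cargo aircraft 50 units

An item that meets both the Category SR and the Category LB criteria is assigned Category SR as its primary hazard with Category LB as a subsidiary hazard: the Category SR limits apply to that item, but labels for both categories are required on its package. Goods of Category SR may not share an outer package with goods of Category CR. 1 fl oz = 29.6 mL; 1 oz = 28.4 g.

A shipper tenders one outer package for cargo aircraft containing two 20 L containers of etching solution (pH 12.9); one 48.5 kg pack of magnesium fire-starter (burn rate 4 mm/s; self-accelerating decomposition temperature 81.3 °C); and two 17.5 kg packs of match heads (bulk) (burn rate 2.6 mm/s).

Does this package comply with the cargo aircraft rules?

No

With pH 12.9 (≥ 12), the etching solution falls in Category CR.
With burn rate 4 mm/s (> 2.2 mm/s), the magnesium fire-starter falls in Category FS.
The match heads (bulk) have burn rate 2.6 mm/s, which is > 2.2 mm/s, so they are Category FS (Flammable Solid).
Category CR quantity: two 20 L containers = 40 L.
That exceeds the Category CR cargo aircraft limit of 25 L.
Category FS net quantity: 48.5 kg + (two 17.5 kg packs = 35 kg) = 83.5 kg.
83.5 kg is within the cargo aircraft limit of 100 kg for Category FS.
The segregation rule (Category SR with Category CR) does not apply to Category CR with Category FS.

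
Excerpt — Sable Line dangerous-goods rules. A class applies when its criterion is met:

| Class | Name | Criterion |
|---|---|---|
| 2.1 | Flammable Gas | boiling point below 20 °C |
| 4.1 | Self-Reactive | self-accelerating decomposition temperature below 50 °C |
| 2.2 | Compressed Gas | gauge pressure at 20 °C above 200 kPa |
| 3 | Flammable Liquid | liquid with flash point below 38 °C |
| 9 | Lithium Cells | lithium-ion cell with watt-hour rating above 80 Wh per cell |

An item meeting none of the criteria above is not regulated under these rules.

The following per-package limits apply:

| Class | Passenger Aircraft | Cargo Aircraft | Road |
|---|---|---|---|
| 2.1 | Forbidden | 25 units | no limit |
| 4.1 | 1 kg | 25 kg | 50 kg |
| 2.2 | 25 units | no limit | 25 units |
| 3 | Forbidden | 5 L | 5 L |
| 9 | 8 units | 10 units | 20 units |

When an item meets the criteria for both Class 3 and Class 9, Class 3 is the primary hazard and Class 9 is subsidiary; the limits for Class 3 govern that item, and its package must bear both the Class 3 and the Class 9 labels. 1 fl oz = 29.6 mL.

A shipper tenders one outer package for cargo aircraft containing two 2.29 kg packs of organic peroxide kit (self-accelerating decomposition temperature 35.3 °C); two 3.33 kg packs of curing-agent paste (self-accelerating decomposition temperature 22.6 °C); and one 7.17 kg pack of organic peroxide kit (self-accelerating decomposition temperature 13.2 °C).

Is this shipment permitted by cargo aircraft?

With self-accelerating decomposition temperature 35.3 °C (< 50 °C), the organic peroxide kit falls in Class 4.1.
Self-accelerating decomposition temperature 22.6 °C meets the Class 4.1 criterion (Self-Reactive), so the curing-agent paste is Class 4.1.
Organic peroxide kit: self-accelerating decomposition temperature 13.2 °C < 50 °C → Class 4.1 (Self-Reactive).
Class 4.1 net quantity: (two 2.29 kg packs = 4.58 kg) + (two 3.33 kg packs = 6.66 kg) + 7.17 kg = 18.41 kg.
18.41 kg is within the cargo aircraft limit of 25 kg for Class 4.1.

Yes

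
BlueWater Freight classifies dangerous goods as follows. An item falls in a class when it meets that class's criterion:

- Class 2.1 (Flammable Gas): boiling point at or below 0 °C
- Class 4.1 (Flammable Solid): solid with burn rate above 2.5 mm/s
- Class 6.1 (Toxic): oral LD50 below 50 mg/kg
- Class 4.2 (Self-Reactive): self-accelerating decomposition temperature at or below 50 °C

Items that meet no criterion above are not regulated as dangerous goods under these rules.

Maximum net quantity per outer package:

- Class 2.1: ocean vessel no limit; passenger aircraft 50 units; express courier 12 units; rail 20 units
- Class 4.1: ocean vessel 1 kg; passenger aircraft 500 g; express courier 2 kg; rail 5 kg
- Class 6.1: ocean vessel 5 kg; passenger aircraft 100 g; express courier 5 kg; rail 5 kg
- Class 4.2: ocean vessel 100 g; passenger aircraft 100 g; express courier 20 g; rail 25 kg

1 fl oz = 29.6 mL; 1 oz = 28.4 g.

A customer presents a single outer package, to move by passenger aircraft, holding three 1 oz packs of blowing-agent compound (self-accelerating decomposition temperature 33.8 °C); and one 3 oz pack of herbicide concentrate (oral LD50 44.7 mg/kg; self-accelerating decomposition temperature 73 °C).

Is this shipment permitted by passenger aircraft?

With self-accelerating decomposition temperature 33.8 °C (≤ 50 °C), the blowing-agent compound falls in Class 4.2.
Herbicide concentrate: oral LD50 44.7 mg/kg < 50 mg/kg → Class 6.1 (Toxic).
Class 4.2 quantity: three 1 oz packs = 85.2 g.
That is within the Class 4.2 passenger aircraft limit of 100 g.
Class 6.1 quantity: one 3 oz pack = 85.2 g.
That is within the Class 6.1 passenger aircraft limit of 100 g.
Every hazard class is within its passenger aircraft limit and no segregation rule is violated.

Yes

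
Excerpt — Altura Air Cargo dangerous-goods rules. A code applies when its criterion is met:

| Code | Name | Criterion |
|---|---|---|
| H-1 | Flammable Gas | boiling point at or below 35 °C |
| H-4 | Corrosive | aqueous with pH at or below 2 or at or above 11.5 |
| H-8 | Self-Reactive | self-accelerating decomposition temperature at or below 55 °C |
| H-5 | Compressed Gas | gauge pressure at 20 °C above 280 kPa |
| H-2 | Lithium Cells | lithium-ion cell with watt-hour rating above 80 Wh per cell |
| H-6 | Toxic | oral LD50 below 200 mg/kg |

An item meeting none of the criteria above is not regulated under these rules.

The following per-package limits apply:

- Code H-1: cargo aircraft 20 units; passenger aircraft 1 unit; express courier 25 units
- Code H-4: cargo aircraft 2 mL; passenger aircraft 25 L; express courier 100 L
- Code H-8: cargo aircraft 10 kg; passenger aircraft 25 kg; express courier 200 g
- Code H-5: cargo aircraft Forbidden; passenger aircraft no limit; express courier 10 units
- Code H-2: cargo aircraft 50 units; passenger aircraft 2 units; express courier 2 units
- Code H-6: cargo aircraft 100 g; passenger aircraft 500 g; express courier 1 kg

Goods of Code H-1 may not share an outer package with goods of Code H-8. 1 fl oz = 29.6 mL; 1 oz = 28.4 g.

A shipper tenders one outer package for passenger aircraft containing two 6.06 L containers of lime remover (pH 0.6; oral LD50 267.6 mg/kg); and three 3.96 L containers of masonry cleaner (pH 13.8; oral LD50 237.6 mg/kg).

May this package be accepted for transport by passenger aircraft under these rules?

Lime remover: pH 0.6 ≤ 2 → Code H-4 (Corrosive).
pH 13.8 meets the Code H-4 criterion (Corrosive), so the masonry cleaner is Code H-4.
Total Code H-4: (two 6.06 L containers = 12.12 L) + (three 3.96 L containers = 11.88 L) = 24 L.
24 L ≤ 25 L (passenger aircraft limit, Code H-4) — within limit.

Yes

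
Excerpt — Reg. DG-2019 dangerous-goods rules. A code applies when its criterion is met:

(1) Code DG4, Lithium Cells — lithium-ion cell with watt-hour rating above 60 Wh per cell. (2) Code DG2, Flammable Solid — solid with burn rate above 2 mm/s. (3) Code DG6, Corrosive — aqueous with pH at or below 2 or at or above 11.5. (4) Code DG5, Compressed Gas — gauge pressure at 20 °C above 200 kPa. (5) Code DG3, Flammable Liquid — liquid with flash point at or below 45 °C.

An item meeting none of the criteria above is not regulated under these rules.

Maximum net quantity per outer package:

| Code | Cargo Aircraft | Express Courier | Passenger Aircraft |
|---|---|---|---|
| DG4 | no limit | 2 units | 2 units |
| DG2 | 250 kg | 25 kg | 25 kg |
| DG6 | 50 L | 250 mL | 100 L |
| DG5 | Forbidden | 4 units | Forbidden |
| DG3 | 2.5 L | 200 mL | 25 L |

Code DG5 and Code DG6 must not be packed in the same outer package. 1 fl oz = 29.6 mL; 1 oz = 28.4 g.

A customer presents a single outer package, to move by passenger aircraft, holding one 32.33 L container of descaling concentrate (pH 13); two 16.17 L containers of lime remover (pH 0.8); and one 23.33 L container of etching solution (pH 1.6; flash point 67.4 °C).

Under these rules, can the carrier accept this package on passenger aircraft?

pH 13 meets the Code DG6 criterion (Corrosive), so the descaling concentrate is Code DG6.
With pH 0.8 (≤ 2), the lime remover falls in Code DG6.
With pH 1.6 (≤ 2), the etching solution falls in Code DG6.
Total Code DG6: 32.33 L + (two 16.17 L containers = 32.34 L) + 23.33 L = 88 L.
That is within the Code DG6 passenger aircraft limit of 100 L.

Yes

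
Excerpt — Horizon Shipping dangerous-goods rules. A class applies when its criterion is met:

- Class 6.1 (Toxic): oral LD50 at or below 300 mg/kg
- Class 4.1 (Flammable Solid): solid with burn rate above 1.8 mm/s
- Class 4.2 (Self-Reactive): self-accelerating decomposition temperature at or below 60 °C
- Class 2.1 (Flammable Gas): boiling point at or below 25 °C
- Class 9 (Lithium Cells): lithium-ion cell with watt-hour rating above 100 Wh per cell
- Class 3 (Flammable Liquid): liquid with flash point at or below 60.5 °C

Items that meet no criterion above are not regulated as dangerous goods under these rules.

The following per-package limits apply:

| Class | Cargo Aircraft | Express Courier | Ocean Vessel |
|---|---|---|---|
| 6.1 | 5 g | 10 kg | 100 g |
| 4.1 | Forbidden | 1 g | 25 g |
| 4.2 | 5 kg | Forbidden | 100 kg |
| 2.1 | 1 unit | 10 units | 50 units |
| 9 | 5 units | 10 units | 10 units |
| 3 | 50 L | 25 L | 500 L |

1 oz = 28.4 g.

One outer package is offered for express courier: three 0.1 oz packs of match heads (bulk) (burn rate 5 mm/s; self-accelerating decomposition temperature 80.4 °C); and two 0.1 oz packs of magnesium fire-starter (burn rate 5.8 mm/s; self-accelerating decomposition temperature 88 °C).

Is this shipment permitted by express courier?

No

Burn rate 5 mm/s meets the Class 4.1 criterion (Flammable Solid), so the match heads (bulk) are Class 4.1.
Burn rate 5.8 mm/s meets the Class 4.1 criterion (Flammable Solid), so the magnesium fire-starter is Class 4.1.
Total Class 4.1: (three 0.1 oz packs = 8.52 g) + (two 0.1 oz packs = 5.68 g) = 14.2 g.
That exceeds the Class 4.1 express courier limit of 1 g.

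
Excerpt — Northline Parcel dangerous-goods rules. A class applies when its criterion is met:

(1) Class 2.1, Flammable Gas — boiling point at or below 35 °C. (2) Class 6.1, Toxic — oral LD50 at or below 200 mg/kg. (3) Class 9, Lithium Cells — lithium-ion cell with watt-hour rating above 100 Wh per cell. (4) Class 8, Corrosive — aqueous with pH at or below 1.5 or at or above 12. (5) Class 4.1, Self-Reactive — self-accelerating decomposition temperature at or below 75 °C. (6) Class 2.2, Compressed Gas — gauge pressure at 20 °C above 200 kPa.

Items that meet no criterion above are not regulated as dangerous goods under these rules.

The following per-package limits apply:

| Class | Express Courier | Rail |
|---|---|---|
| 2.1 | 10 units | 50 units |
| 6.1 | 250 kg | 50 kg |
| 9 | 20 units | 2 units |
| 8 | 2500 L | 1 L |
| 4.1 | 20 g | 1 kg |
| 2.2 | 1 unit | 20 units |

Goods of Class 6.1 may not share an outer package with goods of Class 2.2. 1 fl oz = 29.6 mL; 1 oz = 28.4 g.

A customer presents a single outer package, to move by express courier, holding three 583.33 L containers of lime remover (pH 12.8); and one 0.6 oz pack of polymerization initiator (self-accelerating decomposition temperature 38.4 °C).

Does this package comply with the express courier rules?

Yes

The lime remover has pH 12.8, which is ≥ 12, so it is Class 8 (Corrosive).
Polymerization initiator: self-accelerating decomposition temperature 38.4 °C ≤ 75 °C → Class 4.1 (Self-Reactive).
Class 8 quantity: three 583.33 L containers = 1749.99 L.
That is within the Class 8 express courier limit of 2500 L.
Class 4.1 quantity: one 0.6 oz pack = 17.04 g.
17.04 g is within the express courier limit of 20 g for Class 4.1.
The segregation rule (Class 6.1 with Class 2.2) does not apply to Class 8 with Class 4.1.
Every hazard class is within its express courier limit and no segregation rule is violated.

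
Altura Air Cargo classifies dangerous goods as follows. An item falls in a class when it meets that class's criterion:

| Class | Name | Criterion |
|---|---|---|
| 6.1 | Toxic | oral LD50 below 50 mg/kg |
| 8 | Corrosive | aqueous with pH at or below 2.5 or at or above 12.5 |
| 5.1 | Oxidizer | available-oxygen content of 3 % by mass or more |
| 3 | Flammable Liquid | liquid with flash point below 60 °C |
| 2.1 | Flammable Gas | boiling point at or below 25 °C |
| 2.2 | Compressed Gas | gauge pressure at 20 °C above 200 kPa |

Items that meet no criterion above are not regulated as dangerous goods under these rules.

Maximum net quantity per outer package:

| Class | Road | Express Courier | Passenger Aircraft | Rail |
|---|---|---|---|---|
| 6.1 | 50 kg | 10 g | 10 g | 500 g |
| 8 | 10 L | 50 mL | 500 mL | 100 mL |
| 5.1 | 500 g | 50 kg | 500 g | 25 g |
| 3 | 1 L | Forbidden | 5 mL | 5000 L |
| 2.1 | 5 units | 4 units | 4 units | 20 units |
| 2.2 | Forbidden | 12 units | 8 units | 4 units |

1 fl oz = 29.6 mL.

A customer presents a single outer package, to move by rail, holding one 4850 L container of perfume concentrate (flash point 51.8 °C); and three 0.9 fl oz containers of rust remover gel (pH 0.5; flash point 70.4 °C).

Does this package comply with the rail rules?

The perfume concentrate has flash point 51.8 °C, which is < 60 °C, so it is Class 3 (Flammable Liquid).
With pH 0.5 (≤ 2.5), the rust remover gel falls in Class 8.
Class 3 quantity: 4850 L.
4850 L ≤ 5000 L (rail limit, Class 3) — within limit.
Class 8 quantity: three 0.9 fl oz containers = 79.92 mL.
That is within the Class 8 rail limit of 100 mL.
Every hazard class is within its rail limit and no segregation rule is violated.

Yes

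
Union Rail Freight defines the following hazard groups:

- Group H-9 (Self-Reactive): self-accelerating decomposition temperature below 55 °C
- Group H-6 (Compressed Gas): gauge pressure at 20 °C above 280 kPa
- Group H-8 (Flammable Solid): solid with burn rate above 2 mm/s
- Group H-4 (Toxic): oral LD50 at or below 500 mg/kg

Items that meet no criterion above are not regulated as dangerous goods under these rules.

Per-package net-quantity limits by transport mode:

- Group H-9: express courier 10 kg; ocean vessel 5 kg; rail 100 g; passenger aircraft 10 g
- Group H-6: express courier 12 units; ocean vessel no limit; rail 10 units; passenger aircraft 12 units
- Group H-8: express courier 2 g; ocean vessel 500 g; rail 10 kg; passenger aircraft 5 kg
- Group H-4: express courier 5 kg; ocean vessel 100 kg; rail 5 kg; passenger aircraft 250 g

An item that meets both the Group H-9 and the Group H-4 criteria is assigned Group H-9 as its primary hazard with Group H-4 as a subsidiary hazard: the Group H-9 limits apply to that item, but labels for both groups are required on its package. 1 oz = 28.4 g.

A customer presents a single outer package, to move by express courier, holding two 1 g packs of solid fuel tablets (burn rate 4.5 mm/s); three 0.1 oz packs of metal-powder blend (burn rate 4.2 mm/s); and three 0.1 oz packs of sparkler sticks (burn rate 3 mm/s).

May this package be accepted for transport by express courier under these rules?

Burn rate 4.5 mm/s meets the Group H-8 criterion (Flammable Solid), so the solid fuel tablets are Group H-8.
Burn rate 4.2 mm/s meets the Group H-8 criterion (Flammable Solid), so the metal-powder blend is Group H-8.
Burn rate 3 mm/s meets the Group H-8 criterion (Flammable Solid), so the sparkler sticks are Group H-8.
Total Group H-8: (two 1 g packs = 2 g) + (three 0.1 oz packs = 8.52 g) + (three 0.1 oz packs = 8.52 g) = 19.04 g.
That exceeds the Group H-8 express courier limit of 2 g.

No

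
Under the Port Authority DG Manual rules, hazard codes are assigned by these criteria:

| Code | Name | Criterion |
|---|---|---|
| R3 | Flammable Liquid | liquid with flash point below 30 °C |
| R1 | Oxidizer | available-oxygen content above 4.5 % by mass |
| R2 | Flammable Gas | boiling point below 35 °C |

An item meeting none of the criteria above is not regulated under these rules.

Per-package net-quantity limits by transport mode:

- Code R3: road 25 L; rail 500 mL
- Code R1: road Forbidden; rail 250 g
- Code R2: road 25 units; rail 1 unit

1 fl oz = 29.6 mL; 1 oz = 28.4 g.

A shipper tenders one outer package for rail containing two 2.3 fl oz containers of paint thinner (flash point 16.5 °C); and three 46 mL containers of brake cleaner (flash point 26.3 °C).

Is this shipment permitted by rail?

Paint thinner: flash point 16.5 °C < 30 °C → Code R3 (Flammable Liquid).
With flash point 26.3 °C (< 30 °C), the brake cleaner falls in Code R3.
Code R3 net quantity: (two 2.3 fl oz containers = 136.16 mL) + (three 46 mL containers = 138 mL) = 274.16 mL.
274.16 mL ≤ 500 mL (rail limit, Code R3) — within limit.

Yes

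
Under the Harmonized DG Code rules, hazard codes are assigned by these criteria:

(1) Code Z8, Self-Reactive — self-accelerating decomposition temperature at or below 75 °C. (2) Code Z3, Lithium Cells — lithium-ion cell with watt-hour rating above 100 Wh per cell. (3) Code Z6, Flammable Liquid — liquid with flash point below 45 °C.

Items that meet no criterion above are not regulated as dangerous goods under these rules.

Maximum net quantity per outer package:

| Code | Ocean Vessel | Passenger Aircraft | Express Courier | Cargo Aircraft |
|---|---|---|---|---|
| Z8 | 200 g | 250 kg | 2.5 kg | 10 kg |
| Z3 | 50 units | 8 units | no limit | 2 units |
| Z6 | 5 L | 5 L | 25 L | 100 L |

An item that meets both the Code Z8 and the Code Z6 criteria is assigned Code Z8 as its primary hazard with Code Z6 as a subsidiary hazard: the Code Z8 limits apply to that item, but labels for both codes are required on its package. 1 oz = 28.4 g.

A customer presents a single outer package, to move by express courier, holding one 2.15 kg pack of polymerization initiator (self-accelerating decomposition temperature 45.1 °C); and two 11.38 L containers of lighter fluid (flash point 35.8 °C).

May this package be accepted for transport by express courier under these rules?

Yes

The polymerization initiator has self-accelerating decomposition temperature 45.1 °C, which is ≤ 75 °C, so it is Code Z8 (Self-Reactive).
Flash point 35.8 °C meets the Code Z6 criterion (Flammable Liquid), so the lighter fluid is Code Z6.
Code Z8 quantity: 2.15 kg.
2.15 kg is within the express courier limit of 2.5 kg for Code Z8.
Code Z6 quantity: two 11.38 L containers = 22.76 L.
22.76 L is within the express courier limit of 25 L for Code Z6.
Every hazard code is within its express courier limit and no segregation rule is violated.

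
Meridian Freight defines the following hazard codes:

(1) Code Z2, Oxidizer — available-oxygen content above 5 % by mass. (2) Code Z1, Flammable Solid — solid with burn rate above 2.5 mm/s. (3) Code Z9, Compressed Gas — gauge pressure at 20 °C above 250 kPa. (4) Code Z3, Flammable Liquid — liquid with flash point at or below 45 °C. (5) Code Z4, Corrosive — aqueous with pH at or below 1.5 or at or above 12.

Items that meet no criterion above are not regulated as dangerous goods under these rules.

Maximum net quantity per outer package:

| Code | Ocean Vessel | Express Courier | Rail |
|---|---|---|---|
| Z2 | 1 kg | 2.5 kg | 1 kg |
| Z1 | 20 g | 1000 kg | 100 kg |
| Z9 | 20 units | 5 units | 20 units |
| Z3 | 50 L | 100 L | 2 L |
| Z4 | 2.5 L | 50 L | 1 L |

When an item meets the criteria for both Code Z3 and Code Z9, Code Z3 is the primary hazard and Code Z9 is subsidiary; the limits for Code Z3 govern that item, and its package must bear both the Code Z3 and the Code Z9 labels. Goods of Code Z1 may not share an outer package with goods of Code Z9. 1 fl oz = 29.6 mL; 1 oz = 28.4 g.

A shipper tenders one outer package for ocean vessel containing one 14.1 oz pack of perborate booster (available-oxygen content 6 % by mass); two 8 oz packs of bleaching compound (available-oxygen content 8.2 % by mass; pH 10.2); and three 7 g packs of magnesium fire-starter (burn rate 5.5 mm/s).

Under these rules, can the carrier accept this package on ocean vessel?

No

With available-oxygen content 6 % by mass (> 5 % by mass), the perborate booster falls in Code Z2.
The bleaching compound has available-oxygen content 8.2 % by mass, which is > 5 % by mass, so it is Code Z2 (Oxidizer).
With burn rate 5.5 mm/s (> 2.5 mm/s), the magnesium fire-starter falls in Code Z1.
Total Code Z2: (one 14.1 oz pack = 400.44 g) + (two 8 oz packs = 454.4 g) = 854.84 g.
854.84 g ≤ 1 kg (ocean vessel limit, Code Z2) — within limit.
Code Z1 quantity: three 7 g packs = 21 g.
21 g > 20 g (ocean vessel limit, Code Z1) — over the limit.
The segregation rule (Code Z1 with Code Z9) does not apply to Code Z2 with Code Z1.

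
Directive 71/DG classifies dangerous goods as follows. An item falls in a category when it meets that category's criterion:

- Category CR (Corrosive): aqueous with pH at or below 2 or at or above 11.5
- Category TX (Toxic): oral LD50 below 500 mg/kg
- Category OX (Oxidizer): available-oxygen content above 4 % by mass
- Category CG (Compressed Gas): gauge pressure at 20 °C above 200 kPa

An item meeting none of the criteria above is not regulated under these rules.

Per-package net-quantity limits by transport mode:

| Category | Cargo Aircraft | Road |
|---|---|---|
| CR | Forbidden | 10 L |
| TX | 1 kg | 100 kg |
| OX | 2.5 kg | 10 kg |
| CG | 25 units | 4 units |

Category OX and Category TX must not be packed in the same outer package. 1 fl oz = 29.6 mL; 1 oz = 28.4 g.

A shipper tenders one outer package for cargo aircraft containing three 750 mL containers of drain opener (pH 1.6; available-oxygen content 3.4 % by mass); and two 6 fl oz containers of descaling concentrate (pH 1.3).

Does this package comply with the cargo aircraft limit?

No

The drain opener has pH 1.6, which is ≤ 2, so it is Category CR (Corrosive).
Descaling concentrate: pH 1.3 ≤ 2 → Category CR (Corrosive).
Category CR net quantity: (three 750 mL containers = 2.25 L) + (two 6 fl oz containers = 355.2 mL) = 2605.2 mL.
By cargo aircraft, Category CR is Forbidden regardless of quantity.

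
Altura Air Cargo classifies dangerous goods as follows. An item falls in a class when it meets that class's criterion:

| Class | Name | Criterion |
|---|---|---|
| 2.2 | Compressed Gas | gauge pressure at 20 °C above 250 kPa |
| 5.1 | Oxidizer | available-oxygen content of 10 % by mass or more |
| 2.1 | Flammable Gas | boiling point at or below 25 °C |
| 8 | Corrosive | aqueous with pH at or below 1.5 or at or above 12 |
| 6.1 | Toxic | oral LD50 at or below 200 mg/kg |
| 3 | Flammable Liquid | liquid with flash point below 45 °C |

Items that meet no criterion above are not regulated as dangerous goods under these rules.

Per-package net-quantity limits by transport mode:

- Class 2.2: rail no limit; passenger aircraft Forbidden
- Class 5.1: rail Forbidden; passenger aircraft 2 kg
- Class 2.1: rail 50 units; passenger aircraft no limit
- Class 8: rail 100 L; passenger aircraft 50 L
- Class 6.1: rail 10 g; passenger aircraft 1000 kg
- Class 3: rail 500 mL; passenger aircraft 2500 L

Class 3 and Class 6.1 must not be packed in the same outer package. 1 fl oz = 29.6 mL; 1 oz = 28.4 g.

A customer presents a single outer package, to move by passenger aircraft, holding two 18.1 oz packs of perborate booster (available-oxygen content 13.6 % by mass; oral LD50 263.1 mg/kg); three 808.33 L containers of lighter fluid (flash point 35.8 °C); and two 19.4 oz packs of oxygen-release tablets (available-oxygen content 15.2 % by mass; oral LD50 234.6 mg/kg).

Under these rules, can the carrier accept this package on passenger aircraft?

The perborate booster has available-oxygen content 13.6 % by mass, which is ≥ 10 % by mass, so it is Class 5.1 (Oxidizer).
Lighter fluid: flash point 35.8 °C < 45 °C → Class 3 (Flammable Liquid).
Oxygen-release tablets: available-oxygen content 15.2 % by mass ≥ 10 % by mass → Class 5.1 (Oxidizer).
Class 3 quantity: three 808.33 L containers = 2424.99 L.
2424.99 L ≤ 2500 L (passenger aircraft limit, Class 3) — within limit.
Class 5.1 net quantity: (two 18.1 oz packs = 1028.08 g) + (two 19.4 oz packs = 1101.92 g) = 2.13 kg.
That exceeds the Class 5.1 passenger aircraft limit of 2 kg.
The segregation rule (Class 3 with Class 6.1) does not apply to Class 3 with Class 5.1.

No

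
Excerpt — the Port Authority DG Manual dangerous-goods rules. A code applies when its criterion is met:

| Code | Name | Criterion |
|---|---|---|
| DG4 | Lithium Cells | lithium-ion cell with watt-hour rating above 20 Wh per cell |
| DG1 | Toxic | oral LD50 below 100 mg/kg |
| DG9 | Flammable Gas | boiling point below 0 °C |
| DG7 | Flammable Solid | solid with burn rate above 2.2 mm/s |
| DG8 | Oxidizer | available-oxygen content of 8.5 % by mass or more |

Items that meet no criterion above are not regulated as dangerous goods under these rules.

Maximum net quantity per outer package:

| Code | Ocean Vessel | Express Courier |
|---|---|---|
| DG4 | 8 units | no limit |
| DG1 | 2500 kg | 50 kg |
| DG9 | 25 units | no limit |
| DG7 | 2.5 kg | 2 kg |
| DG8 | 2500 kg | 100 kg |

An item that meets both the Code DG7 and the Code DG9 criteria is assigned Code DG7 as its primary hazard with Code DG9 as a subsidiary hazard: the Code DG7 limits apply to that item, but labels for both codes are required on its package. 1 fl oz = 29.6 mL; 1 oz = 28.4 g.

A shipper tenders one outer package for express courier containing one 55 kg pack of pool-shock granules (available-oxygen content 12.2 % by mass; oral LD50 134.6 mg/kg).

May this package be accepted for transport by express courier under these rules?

Yes

With available-oxygen content 12.2 % by mass (≥ 8.5 % by mass), the pool-shock granules fall in Code DG8.
Code DG8 quantity: 55 kg.
That is within the Code DG8 express courier limit of 100 kg.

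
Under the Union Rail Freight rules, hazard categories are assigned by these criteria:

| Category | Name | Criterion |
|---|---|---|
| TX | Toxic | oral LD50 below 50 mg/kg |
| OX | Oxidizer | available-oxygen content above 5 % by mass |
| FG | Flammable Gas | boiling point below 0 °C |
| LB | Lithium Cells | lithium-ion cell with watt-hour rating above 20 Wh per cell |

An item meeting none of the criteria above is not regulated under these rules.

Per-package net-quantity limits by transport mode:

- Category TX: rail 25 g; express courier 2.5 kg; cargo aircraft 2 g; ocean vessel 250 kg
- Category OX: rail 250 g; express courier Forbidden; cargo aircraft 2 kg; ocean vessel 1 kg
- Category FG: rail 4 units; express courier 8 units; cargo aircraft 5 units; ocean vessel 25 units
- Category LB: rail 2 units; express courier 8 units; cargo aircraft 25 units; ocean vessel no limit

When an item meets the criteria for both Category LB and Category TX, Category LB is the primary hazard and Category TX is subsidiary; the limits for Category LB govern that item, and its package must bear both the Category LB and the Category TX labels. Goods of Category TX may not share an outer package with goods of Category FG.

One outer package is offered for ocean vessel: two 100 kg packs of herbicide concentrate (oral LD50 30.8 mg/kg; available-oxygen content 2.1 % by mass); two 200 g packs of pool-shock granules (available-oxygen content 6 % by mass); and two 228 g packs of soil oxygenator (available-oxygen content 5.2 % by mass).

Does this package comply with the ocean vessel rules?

Oral LD50 30.8 mg/kg meets the Category TX criterion (Toxic), so the herbicide concentrate is Category TX.
Pool-shock granules: available-oxygen content 6 % by mass > 5 % by mass → Category OX (Oxidizer).
Available-oxygen content 5.2 % by mass meets the Category OX criterion (Oxidizer), so the soil oxygenator is Category OX.
Category TX quantity: two 100 kg packs = 200 kg.
That is within the Category TX ocean vessel limit of 250 kg.
Category OX net quantity: (two 200 g packs = 400 g) + (two 228 g packs = 456 g) = 856 g.
That is within the Category OX ocean vessel limit of 1 kg.
The segregation rule (Category TX with Category FG) does not apply to Category TX with Category OX.
Every hazard category is within its ocean vessel limit and no segregation rule is violated.

Yes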